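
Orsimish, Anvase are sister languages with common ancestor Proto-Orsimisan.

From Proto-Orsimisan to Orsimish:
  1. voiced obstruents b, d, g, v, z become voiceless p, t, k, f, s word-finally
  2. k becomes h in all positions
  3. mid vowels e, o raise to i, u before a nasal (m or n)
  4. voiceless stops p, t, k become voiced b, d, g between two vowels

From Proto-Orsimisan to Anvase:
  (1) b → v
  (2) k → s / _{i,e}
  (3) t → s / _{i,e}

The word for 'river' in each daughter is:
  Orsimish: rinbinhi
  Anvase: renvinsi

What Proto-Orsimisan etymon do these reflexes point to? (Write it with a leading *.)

Position 4: Orsimish has b, Anvase has v. Taking the neighbouring segments as reconstructed: Orsimish b can only go back to *b; Anvase v could go back to *b or *v — the one source consistent with every daughter is *b.
Position 2: Orsimish has i, Anvase has e. Anvase preserves e here (none of its changes turn any other segment into e), so the proto-segment is *e.
Position 7: Orsimish has h, Anvase has s. Taking the neighbouring segments as reconstructed: Orsimish h could go back to *k or *h; Anvase s could go back to *t or *k or *s — the one source consistent with every daughter is *k.
Verify the candidate proto-form against each daughter:
Orsimish: start from *renbinki.
  rule 1: no change — renbinki
  rule 2 (unconditioned shift): renbinki → renbinhi
  rule 3 (pre-nasal raising): renbinhi → rinbinhi
  rule 4: no change — rinbinhi
  ⇒ Orsimish rinbinhi
Anvase: *renbinki > renvinki > renvinsi  (by unconditioned shift, palatalisation)
Only *renbinki yields all of Orsimish rinbinhi, Anvase renvinsi.

*renbinki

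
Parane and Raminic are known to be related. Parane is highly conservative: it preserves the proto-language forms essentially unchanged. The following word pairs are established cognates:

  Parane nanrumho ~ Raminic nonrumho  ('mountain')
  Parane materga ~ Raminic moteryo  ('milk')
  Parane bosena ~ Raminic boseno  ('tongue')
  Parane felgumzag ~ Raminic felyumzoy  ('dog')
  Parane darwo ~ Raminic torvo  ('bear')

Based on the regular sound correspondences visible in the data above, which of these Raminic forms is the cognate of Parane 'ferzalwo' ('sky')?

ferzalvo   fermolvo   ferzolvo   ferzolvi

ferzolvo

materga ~ moteryo, felgumzag ~ felyumzoy — Parane a corresponds to Raminic o after a consonant, before a consonant other than r, m, n, p, b, f, v.
darwo ~ torvo — Parane w corresponds to Raminic v after a consonant, before a back vowel.
Applying these to Parane 'ferzalwo':
  ferzalwo → ferzolwo   (a→o after a consonant, before a consonant other than r, m, n, p, b, f, v)
  ferzolwo → ferzolvo   (w→v after a consonant, before a back vowel)
So the Raminic cognate is 'ferzolvo'.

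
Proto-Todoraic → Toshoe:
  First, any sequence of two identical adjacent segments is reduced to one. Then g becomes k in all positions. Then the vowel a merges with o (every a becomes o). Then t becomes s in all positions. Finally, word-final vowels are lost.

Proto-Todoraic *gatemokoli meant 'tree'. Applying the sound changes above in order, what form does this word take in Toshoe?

Toshoe: start from *gatemokoli.
  rule 1: no change — gatemokoli
  rule 2 (unconditioned shift): gatemokoli → katemokoli
  rule 3 (vowel merger): katemokoli → kotemokoli
  rule 4 (unconditioned shift): kotemokoli → kosemokoli
  rule 5 (apocope): kosemokoli → kosemokol
  ⇒ Toshoe kosemokol

kosemokol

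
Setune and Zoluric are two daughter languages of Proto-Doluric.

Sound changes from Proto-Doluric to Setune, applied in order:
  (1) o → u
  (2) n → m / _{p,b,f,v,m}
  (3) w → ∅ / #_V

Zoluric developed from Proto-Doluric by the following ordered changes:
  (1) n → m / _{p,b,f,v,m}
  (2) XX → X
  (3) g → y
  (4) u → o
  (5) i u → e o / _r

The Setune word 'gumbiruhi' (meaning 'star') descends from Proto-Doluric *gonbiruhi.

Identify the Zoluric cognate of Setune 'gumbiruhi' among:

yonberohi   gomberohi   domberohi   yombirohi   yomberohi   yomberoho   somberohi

Zoluric: start from *gonbiruhi.
  rule 1 (nasal place assimilation): gonbiruhi → gombiruhi
  rule 2: no change — gombiruhi
  rule 3 (unconditioned shift): gombiruhi → yombiruhi
  rule 4 (vowel merger): yombiruhi → yombirohi
  rule 5 (pre-rhotic lowering): yombirohi → yomberohi
  ⇒ Zoluric yomberohi

yomberohi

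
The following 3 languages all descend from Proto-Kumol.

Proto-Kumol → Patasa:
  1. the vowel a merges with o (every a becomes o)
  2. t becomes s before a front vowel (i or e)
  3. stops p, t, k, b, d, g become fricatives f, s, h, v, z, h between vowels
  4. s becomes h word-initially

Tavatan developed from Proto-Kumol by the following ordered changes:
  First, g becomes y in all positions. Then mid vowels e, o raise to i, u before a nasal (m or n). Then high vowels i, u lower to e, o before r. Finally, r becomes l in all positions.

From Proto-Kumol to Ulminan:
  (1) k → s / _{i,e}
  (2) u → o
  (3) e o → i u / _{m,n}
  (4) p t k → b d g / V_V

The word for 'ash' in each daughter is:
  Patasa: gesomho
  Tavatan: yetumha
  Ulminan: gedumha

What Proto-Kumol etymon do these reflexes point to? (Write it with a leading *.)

Position 7: Patasa has o, Tavatan has a, Ulminan has a. Tavatan preserves a here (none of its changes turn any other segment into a), so the proto-segment is *a.
Position 4: Patasa has o, Tavatan has u, Ulminan has u. Taking the neighbouring segments as reconstructed: Patasa o could go back to *a or *o; Tavatan u could go back to *o or *u; Ulminan u could go back to *o or *u — the one source consistent with every daughter is *o.
Position 1: Patasa has g, Tavatan has y, Ulminan has g. Patasa preserves g here (none of its changes turn any other segment into g), so the proto-segment is *g.
This points to *getomha. Verify forward in each daughter:
Patasa: start from *getomha.
  rule 1 (vowel merger): getomha → getomho
  rule 2: no change — getomho
  rule 3 (intervocalic lenition): getomho → gesomho
  rule 4: no change — gesomho
  ⇒ Patasa gesomho
Tavatan: start from *getomha.
  rule 1 (unconditioned shift): getomha → yetomha
  rule 2 (pre-nasal raising): yetomha → yetumha
  rule 3: no change — yetumha
  rule 4: no change — yetumha
  ⇒ Tavatan yetumha
Ulminan: *getomha > getumha > gedumha  (by pre-nasal raising, intervocalic voicing)
Only *getomha yields all of Patasa gesomho, Tavatan yetumha, Ulminan gedumha.

*getomha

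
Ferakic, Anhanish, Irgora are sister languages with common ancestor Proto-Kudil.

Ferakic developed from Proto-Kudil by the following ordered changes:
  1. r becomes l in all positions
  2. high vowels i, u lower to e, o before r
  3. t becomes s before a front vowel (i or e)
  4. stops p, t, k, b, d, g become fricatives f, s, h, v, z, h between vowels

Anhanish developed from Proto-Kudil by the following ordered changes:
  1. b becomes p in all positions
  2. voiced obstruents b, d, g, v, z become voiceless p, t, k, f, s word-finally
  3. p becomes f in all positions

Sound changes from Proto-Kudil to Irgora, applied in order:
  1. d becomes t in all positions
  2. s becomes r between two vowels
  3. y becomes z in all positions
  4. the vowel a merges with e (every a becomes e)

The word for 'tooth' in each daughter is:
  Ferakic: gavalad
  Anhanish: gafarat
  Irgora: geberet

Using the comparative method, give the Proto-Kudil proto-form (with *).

Position 4: Ferakic has a, Anhanish has a, Irgora has e. Ferakic preserves a here (none of its changes turn any other segment into a), so the proto-segment is *a.
Position 5: Ferakic has l, Anhanish has r, Irgora has r. Anhanish preserves r here (none of its changes turn any other segment into r), so the proto-segment is *r.
Position 6: Ferakic has a, Anhanish has a, Irgora has e. Ferakic preserves a here (none of its changes turn any other segment into a), so the proto-segment is *a.
Verify the candidate proto-form against each daughter:
Ferakic: start from *gabarad.
  rule 1 (unconditioned shift): gabarad → gabalad
  rule 2: no change — gabalad
  rule 3: no change — gabalad
  rule 4 (intervocalic lenition): gabalad → gavalad
  ⇒ Ferakic gavalad
Anhanish: *gabarad
  gabarad → gaparad   [unconditioned shift]
  gaparad → gaparat   [final devoicing]
  gaparat → gafarat   [unconditioned shift]
  giving Anhanish gafarat.
Irgora: *gabarad
  gabarad → gabarat   [unconditioned shift]
  gabarat (rule 2 does not apply)
  gabarat (rule 3 does not apply)
  gabarat → geberet   [vowel merger]
  giving Irgora geberet.
Only *gabarad yields all of Ferakic gavalad, Anhanish gafarat, Irgora geberet.

*gabarad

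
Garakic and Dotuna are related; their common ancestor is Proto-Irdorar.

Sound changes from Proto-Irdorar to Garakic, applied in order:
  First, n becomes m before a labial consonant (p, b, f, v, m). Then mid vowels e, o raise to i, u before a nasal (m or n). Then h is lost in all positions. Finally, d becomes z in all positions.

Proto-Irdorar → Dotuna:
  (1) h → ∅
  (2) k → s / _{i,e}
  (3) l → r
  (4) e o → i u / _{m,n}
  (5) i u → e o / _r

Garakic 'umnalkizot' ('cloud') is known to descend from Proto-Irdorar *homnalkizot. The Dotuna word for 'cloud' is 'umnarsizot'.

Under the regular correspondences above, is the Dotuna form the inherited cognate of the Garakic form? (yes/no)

Derive the expected Dotuna reflex of *homnalkizot:
Dotuna: *homnalkizot > omnalkizot > omnalsizot > omnarsizot > umnarsizot  (by h-loss, palatalisation, unconditioned shift, pre-nasal raising)
Dotuna 'umnarsizot' matches the regular reflex exactly, so the pair is cognate.

yes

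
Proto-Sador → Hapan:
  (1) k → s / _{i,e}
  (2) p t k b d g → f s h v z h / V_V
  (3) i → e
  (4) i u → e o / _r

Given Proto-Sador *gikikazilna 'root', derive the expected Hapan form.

Hapan: start from *gikikazilna.
  rule 1 (palatalisation): gikikazilna → gisikazilna
  rule 2 (intervocalic lenition): gisikazilna → gisihazilna
  rule 3 (vowel merger): gisihazilna → gesehazelna
  rule 4: no change — gesehazelna
  ⇒ Hapan gesehazelna

gesehazelna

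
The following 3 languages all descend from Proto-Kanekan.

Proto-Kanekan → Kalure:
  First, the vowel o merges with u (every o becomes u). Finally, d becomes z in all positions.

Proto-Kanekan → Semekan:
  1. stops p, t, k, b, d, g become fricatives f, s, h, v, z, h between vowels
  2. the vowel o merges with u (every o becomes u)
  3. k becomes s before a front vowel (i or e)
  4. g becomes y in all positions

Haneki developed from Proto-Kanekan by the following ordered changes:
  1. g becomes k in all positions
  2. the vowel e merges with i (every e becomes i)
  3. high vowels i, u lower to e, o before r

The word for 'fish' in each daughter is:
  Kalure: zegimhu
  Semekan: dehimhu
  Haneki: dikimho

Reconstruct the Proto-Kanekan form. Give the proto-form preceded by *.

*degimho

Position 2: Kalure has e, Semekan has e, Haneki has i. Kalure preserves e here (none of its changes turn any other segment into e), so the proto-segment is *e.
Position 1: Kalure has z, Semekan has d, Haneki has d. Semekan preserves d here (none of its changes turn any other segment into d), so the proto-segment is *d.
This points to *degimho. Verify forward in each daughter:
Kalure: *degimho > degimhu > zegimhu  (by vowel merger, unconditioned shift)
Semekan: *degimho > dehimho > dehimhu  (by intervocalic lenition, vowel merger)
Haneki: *degimho
  degimho → dekimho   [unconditioned shift]
  dekimho → dikimho   [vowel merger]
  dikimho (rule 3 does not apply)
  giving Haneki dikimho.
Only *degimho yields all of Kalure zegimhu, Semekan dehimhu, Haneki dikimho.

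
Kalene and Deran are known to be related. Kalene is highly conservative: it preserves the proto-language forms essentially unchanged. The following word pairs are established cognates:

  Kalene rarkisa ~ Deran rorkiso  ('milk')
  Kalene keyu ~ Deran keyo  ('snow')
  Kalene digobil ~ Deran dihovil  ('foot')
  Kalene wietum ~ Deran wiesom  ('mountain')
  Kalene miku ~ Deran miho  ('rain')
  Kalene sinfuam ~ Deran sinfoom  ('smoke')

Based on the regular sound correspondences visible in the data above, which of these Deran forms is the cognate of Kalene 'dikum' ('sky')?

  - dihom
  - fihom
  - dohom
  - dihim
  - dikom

miku ~ miho — Kalene k corresponds to Deran h between vowels (before a back vowel).
wietum ~ wiesom — Kalene u corresponds to Deran o after a consonant, before a nasal.
Applying these to Kalene 'dikum':
  dikum → dihum   (k→h between vowels (before a back vowel))
  dihum → dihom   (u→o after a consonant, before a nasal)
So the Deran cognate is 'dihom'.

dihom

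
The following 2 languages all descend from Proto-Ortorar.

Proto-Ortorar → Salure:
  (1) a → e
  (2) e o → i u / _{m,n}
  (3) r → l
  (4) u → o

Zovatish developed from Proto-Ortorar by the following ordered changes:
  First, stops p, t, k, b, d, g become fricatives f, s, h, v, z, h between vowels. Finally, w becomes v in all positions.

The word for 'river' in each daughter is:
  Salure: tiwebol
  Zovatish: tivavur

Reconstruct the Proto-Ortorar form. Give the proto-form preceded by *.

*tiwabur

Position 6: Salure has o, Zovatish has u. Zovatish preserves u here (none of its changes turn any other segment into u), so the proto-segment is *u.
Position 5: Salure has b, Zovatish has v. Salure preserves b here (none of its changes turn any other segment into b), so the proto-segment is *b.
Position 7: Salure has l, Zovatish has r. Zovatish preserves r here (none of its changes turn any other segment into r), so the proto-segment is *r.
Verify the candidate proto-form against each daughter:
Salure: *tiwabur
  tiwabur → tiwebur   [vowel merger]
  tiwebur (rule 2 does not apply)
  tiwebur → tiwebul   [unconditioned shift]
  tiwebul → tiwebol   [vowel merger]
  giving Salure tiwebol.
Zovatish: start from *tiwabur.
  rule 1 (intervocalic lenition): tiwabur → tiwavur
  rule 2 (unconditioned shift): tiwavur → tivavur
  ⇒ Zovatish tivavur
*tiwabur is the unique common source.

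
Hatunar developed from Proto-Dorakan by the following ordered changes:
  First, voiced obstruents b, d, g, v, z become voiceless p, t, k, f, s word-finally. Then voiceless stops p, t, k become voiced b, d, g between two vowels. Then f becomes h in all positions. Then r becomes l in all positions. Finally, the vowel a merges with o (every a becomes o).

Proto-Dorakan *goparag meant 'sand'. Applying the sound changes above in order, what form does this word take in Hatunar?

gobolok

Hatunar: *goparag
  goparag → goparak   [final devoicing]
  goparak → gobarak   [intervocalic voicing]
  gobarak (rule 3 does not apply)
  gobarak → gobalak   [unconditioned shift]
  gobalak → gobolok   [vowel merger]
  giving Hatunar gobolok.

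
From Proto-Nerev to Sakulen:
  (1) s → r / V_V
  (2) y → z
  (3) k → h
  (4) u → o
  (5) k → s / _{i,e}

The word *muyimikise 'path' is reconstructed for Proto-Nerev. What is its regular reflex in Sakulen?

mozimihire

Sakulen: start from *muyimikise.
  rule 1 (rhotacism): muyimikise → muyimikire
  rule 2 (unconditioned shift): muyimikire → muzimikire
  rule 3 (unconditioned shift): muzimikire → muzimihire
  rule 4 (vowel merger): muzimihire → mozimihire
  rule 5: no change — mozimihire
  ⇒ Sakulen mozimihire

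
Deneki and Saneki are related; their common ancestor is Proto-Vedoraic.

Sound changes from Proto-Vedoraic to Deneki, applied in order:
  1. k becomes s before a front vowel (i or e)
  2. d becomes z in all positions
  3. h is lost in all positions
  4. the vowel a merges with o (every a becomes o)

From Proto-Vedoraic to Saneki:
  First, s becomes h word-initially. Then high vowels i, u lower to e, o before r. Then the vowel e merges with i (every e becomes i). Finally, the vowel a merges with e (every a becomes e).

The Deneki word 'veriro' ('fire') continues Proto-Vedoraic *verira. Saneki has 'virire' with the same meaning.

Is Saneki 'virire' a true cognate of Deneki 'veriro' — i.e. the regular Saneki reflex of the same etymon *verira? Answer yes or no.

yes

Derive the expected Saneki reflex of *verira:
Saneki: start from *verira.
  rule 1: no change — verira
  rule 2 (pre-rhotic lowering): verira → verera
  rule 3 (vowel merger): verera → virira
  rule 4 (vowel merger): virira → virire
  ⇒ Saneki virire
Saneki 'virire' matches the regular reflex exactly, so the pair is cognate.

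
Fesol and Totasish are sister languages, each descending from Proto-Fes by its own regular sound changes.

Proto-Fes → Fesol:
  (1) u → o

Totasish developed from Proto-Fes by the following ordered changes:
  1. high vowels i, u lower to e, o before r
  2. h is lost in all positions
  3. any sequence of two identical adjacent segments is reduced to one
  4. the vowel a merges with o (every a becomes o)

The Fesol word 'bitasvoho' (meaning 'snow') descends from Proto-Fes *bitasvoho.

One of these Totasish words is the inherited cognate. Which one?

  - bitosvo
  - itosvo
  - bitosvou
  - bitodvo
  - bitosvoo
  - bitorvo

Totasish: *bitasvoho > bitasvoo > bitasvo > bitosvo  (by h-loss, degemination, vowel merger)
Among the options, 'bitosvo' alone shows every Totasish change applied in order.

bitosvo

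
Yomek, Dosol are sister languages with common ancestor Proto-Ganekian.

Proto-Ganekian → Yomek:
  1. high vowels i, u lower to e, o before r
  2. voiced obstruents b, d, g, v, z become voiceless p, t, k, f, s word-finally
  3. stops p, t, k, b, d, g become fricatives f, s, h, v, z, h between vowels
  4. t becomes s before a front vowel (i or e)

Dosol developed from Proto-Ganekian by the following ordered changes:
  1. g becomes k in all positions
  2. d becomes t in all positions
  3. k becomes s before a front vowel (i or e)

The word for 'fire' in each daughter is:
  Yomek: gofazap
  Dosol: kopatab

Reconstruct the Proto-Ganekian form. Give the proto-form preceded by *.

Position 1: Yomek has g, Dosol has k. Yomek preserves g here (none of its changes turn any other segment into g), so the proto-segment is *g.
Position 3: Yomek has f, Dosol has p. Dosol preserves p here (none of its changes turn any other segment into p), so the proto-segment is *p.
Position 7: Yomek has p, Dosol has b. Dosol preserves b here (none of its changes turn any other segment into b), so the proto-segment is *b.
This points to *gopadab. Verify forward in each daughter:
Yomek: *gopadab > gopadap > gofazap  (by final devoicing, intervocalic lenition)
Dosol: *gopadab
  gopadab → kopadab   [unconditioned shift]
  kopadab → kopatab   [unconditioned shift]
  kopatab (rule 3 does not apply)
  giving Dosol kopatab.
*gopadab is the unique common source.

*gopadab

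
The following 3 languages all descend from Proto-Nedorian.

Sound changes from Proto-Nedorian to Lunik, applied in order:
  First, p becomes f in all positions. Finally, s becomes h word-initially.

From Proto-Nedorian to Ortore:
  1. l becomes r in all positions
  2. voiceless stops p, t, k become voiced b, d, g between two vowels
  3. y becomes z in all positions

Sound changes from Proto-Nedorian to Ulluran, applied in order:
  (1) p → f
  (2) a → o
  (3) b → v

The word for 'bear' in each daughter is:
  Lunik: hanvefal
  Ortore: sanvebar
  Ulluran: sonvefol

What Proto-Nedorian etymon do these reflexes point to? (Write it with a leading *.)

*sanvepal

Position 1: Lunik has h, Ortore has s, Ulluran has s. Ortore preserves s here (none of its changes turn any other segment into s), so the proto-segment is *s.
Position 2: Lunik has a, Ortore has a, Ulluran has o. Lunik preserves a here (none of its changes turn any other segment into a), so the proto-segment is *a.
Verify the candidate proto-form against each daughter:
Lunik: *sanvepal > sanvefal > hanvefal  (by unconditioned shift, debuccalisation)
Ortore: *sanvepal
  sanvepal → sanvepar   [unconditioned shift]
  sanvepar → sanvebar   [intervocalic voicing]
  sanvebar (rule 3 does not apply)
  giving Ortore sanvebar.
Ulluran: *sanvepal
  sanvepal → sanvefal   [unconditioned shift]
  sanvefal → sonvefol   [vowel merger]
  sonvefol (rule 3 does not apply)
  giving Ulluran sonvefol.
*sanvepal is the unique common source.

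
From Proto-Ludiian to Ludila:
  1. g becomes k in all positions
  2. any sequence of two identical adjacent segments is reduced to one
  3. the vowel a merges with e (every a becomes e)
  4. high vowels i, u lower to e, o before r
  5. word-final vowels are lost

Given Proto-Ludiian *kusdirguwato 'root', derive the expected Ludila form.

kusderkuwet

Ludila: start from *kusdirguwato.
  rule 1 (unconditioned shift): kusdirguwato → kusdirkuwato
  rule 2: no change — kusdirkuwato
  rule 3 (vowel merger): kusdirkuwato → kusdirkuweto
  rule 4 (pre-rhotic lowering): kusdirkuweto → kusderkuweto
  rule 5 (apocope): kusderkuweto → kusderkuwet
  ⇒ Ludila kusderkuwet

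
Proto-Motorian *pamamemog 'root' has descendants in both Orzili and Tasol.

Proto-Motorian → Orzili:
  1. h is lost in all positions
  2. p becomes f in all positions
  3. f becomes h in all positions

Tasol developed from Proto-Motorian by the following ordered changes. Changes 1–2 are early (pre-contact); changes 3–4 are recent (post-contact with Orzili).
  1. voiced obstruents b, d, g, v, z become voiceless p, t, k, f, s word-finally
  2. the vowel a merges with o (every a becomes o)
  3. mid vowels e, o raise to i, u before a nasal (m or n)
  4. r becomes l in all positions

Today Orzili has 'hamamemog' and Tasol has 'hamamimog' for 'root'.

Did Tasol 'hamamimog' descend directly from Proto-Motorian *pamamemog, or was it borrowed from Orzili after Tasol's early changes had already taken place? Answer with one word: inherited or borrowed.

If inherited, *pamamemog would pass through all of Tasol's changes:
Tasol: start from *pamamemog.
  rule 1 (final devoicing): pamamemog → pamamemok
  rule 2 (vowel merger): pamamemok → pomomemok
  rule 3 (pre-nasal raising): pomomemok → pumumimok
  rule 4: no change — pumumimok
  ⇒ Tasol pumumimok
If borrowed from Orzili 'hamamemog' after the early changes, it would undergo only the recent ones:
  rule 3 (pre-nasal raising): hamamemog → hamamimog
  rule 4 (unconditioned shift): no change (hamamimog)
  ⇒ as a loan: hamamimog
Tasol 'hamamimog' matches the loan outcome 'hamamimog', not the inherited 'pumumimok' — it skipped the early Tasol changes, so it was borrowed from Orzili.

borrowed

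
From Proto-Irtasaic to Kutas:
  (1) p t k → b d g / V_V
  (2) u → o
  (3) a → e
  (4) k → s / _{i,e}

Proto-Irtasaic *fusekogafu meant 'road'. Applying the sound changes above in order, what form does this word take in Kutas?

Kutas: *fusekogafu > fusegogafu > fosegogafo > fosegogefo  (by intervocalic voicing, vowel merger, vowel merger)

fosegogefo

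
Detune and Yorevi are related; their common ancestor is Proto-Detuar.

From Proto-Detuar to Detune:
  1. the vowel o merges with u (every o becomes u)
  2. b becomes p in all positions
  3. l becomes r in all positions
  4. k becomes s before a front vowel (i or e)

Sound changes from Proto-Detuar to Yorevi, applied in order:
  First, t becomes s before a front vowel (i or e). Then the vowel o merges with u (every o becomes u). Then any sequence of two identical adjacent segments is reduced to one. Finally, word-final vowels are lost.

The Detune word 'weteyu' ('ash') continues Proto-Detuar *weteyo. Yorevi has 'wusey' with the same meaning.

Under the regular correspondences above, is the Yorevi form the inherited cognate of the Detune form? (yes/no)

no

Derive the expected Yorevi reflex of *weteyo:
Yorevi: *weteyo > weseyo > weseyu > wesey  (by palatalisation, vowel merger, apocope)
The regular Yorevi reflex would be 'wesey', but the attested form is 'wusey'. The correspondence is irregular, so they are not cognates (the Yorevi form has a different source).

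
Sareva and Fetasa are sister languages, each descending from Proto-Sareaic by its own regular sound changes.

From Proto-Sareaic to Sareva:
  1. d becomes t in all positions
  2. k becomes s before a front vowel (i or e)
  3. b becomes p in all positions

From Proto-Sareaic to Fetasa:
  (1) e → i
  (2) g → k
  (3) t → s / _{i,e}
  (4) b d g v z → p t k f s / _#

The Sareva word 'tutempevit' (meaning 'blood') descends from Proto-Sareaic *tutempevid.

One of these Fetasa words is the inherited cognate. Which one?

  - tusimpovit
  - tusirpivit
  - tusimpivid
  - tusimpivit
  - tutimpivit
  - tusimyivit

tusimpivit

Fetasa: start from *tutempevid.
  rule 1 (vowel merger): tutempevid → tutimpivid
  rule 2: no change — tutimpivid
  rule 3 (palatalisation): tutimpivid → tusimpivid
  rule 4 (final devoicing): tusimpivid → tusimpivit
  ⇒ Fetasa tusimpivit
Only 'tusimpivit' matches the regular Fetasa development of *tutempevid.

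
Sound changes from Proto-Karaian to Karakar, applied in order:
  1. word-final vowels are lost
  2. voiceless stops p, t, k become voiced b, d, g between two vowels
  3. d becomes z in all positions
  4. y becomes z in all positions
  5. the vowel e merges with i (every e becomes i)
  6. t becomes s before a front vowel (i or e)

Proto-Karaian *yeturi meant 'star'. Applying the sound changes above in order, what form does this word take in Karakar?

Karakar: *yeturi > yetur > yedur > yezur > zezur > zizur  (by apocope, intervocalic voicing, unconditioned shift, unconditioned shift, vowel merger)

zizur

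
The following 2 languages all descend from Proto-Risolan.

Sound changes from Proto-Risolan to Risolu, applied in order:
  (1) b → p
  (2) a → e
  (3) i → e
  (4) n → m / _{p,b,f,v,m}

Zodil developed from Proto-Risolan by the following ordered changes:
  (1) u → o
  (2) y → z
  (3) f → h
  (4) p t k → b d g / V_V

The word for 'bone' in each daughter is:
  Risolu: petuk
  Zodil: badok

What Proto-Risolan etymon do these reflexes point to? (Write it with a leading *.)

Position 1: Risolu has p, Zodil has b. Taking the neighbouring segments as reconstructed: Risolu p could go back to *p or *b; Zodil b can only go back to *b — the one source consistent with every daughter is *b.
Position 2: Risolu has e, Zodil has a. Zodil preserves a here (none of its changes turn any other segment into a), so the proto-segment is *a.
Verify the candidate proto-form against each daughter:
Risolu: *batuk > patuk > petuk  (by unconditioned shift, vowel merger)
Zodil: *batuk > batok > badok  (by vowel merger, intervocalic voicing)
*batuk is the unique common source.

*batuk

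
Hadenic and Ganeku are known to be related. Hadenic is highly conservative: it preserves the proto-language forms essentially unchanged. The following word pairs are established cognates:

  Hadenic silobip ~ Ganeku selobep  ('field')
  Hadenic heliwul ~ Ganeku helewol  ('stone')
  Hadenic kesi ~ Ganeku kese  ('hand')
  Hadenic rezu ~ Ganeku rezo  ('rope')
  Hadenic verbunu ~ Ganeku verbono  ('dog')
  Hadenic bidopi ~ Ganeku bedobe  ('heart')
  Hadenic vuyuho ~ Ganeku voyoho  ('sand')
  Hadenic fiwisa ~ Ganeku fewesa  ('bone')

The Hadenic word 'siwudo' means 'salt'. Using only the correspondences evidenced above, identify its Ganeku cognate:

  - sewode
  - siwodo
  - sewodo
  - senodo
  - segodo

sewodo

silobip ~ selobep, heliwul ~ helewol — Hadenic i corresponds to Ganeku e after a consonant, before a consonant other than r, m, n, p, b, f, v.
heliwul ~ helewol, vuyuho ~ voyoho — Hadenic u corresponds to Ganeku o after a consonant, before a consonant other than r, m, n, p, b, f, v.
Applying these to Hadenic 'siwudo':
  siwudo → sewudo   (i→e after a consonant, before a consonant other than r, m, n, p, b, f, v)
  sewudo → sewodo   (u→o after a consonant, before a consonant other than r, m, n, p, b, f, v)
So the Ganeku cognate is 'sewodo'.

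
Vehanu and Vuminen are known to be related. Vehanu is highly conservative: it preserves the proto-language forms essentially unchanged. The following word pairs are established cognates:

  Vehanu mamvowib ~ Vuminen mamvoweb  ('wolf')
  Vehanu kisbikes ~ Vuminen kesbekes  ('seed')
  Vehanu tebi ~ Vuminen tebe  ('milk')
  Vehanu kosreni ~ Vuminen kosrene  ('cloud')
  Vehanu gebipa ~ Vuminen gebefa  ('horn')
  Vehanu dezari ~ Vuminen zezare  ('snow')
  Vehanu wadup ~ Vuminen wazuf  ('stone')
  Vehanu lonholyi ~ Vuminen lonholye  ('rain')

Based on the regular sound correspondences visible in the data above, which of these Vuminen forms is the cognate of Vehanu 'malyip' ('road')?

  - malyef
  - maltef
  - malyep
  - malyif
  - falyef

malyef

gebipa ~ gebefa — Vehanu i corresponds to Vuminen e after a consonant, before a labial obstruent.
wadup ~ wazuf — Vehanu p corresponds to Vuminen f word-finally.
Applying these to Vehanu 'malyip':
  malyip → malyep   (i→e after a consonant, before a labial obstruent)
  malyep → malyef   (p→f word-finally)
So the Vuminen cognate is 'malyef'.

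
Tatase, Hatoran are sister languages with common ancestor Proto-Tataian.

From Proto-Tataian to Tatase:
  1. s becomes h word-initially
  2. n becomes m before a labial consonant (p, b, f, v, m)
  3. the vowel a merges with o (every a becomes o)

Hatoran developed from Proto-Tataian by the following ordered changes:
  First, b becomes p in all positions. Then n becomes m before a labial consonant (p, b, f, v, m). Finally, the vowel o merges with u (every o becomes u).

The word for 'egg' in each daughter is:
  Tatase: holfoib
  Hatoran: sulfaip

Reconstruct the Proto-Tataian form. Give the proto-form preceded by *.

Position 5: Tatase has o, Hatoran has a. Hatoran preserves a here (none of its changes turn any other segment into a), so the proto-segment is *a.
Position 7: Tatase has b, Hatoran has p. Tatase preserves b here (none of its changes turn any other segment into b), so the proto-segment is *b.
Continuing position by position gives *solfaib; check it forward:
Tatase: start from *solfaib.
  rule 1 (debuccalisation): solfaib → holfaib
  rule 2: no change — holfaib
  rule 3 (vowel merger): holfaib → holfoib
  ⇒ Tatase holfoib
Hatoran: *solfaib
  solfaib → solfaip   [unconditioned shift]
  solfaip (rule 2 does not apply)
  solfaip → sulfaip   [vowel merger]
  giving Hatoran sulfaip.
No other proto-form is consistent with every reflex, so the reconstruction is *solfaib.

*solfaib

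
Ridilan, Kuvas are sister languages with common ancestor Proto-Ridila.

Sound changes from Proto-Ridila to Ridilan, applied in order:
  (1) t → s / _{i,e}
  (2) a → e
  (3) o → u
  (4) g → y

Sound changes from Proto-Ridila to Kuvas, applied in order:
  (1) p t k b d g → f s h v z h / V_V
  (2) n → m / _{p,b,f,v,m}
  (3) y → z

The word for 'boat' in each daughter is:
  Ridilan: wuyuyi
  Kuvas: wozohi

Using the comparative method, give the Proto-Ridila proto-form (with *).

*woyogi

Position 4: Ridilan has u, Kuvas has o. Kuvas preserves o here (none of its changes turn any other segment into o), so the proto-segment is *o.
Position 5: Ridilan has y, Kuvas has h. Taking the neighbouring segments as reconstructed: Ridilan y could go back to *g or *y; Kuvas h could go back to *k or *g or *h — the one source consistent with every daughter is *g.
Position 3: Ridilan has y, Kuvas has z. Taking the neighbouring segments as reconstructed: Ridilan y could go back to *g or *y; Kuvas z could go back to *d or *z or *y — the one source consistent with every daughter is *y.
This points to *woyogi. Verify forward in each daughter:
Ridilan: *woyogi > wuyugi > wuyuyi  (by vowel merger, unconditioned shift)
Kuvas: start from *woyogi.
  rule 1 (intervocalic lenition): woyogi → woyohi
  rule 2: no change — woyohi
  rule 3 (unconditioned shift): woyohi → wozohi
  ⇒ Kuvas wozohi
Only *woyogi yields all of Ridilan wuyuyi, Kuvas wozohi.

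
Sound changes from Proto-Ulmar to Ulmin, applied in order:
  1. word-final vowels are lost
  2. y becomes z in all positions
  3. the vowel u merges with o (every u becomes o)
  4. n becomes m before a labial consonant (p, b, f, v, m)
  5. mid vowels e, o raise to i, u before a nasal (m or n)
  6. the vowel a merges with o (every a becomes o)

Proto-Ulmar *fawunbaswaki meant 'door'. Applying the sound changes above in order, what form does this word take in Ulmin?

Ulmin: start from *fawunbaswaki.
  rule 1 (apocope): fawunbaswaki → fawunbaswak
  rule 2: no change — fawunbaswak
  rule 3 (vowel merger): fawunbaswak → fawonbaswak
  rule 4 (nasal place assimilation): fawonbaswak → fawombaswak
  rule 5 (pre-nasal raising): fawombaswak → fawumbaswak
  rule 6 (vowel merger): fawumbaswak → fowumboswok
  ⇒ Ulmin fowumboswok

fowumboswok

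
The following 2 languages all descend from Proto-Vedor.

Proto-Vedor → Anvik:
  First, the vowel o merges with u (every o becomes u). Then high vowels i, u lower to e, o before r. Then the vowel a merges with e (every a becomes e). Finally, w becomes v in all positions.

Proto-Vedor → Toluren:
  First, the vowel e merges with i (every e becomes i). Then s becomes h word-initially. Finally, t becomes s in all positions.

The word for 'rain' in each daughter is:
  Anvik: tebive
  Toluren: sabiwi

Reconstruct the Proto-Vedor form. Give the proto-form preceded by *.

*tabiwe

Position 2: Anvik has e, Toluren has a. Toluren preserves a here (none of its changes turn any other segment into a), so the proto-segment is *a.
Position 6: Anvik has e, Toluren has i. Taking the neighbouring segments as reconstructed: Anvik e could go back to *a or *e; Toluren i could go back to *e or *i — the one source consistent with every daughter is *e.
Position 5: Anvik has v, Toluren has w. Toluren preserves w here (none of its changes turn any other segment into w), so the proto-segment is *w.
Continuing position by position gives *tabiwe; check it forward:
Anvik: *tabiwe > tebiwe > tebive  (by vowel merger, unconditioned shift)
Toluren: *tabiwe
  tabiwe → tabiwi   [vowel merger]
  tabiwi (rule 2 does not apply)
  tabiwi → sabiwi   [unconditioned shift]
  giving Toluren sabiwi.
Only *tabiwe yields all of Anvik tebive, Toluren sabiwi.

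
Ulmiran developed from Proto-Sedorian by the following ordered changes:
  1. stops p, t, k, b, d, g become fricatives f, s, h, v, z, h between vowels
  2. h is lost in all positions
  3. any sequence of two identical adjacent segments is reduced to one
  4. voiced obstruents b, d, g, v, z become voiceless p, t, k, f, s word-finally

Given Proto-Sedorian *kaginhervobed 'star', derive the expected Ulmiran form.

kainervovet

Ulmiran: *kaginhervobed > kahinhervoved > kainervoved > kainervovet  (by intervocalic lenition, h-loss, final devoicing)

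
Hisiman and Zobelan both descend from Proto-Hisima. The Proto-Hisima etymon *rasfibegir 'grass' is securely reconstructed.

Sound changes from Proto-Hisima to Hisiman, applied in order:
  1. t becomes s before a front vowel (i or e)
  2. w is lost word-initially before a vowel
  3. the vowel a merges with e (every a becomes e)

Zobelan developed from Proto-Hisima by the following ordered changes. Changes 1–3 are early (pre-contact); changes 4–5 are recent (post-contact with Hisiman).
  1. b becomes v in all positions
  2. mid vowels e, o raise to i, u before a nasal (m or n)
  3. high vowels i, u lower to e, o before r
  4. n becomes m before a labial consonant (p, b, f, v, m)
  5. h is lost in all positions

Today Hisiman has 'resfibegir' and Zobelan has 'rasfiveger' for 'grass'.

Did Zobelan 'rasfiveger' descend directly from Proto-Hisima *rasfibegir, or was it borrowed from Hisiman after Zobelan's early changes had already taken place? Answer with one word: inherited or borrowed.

inherited

If inherited, *rasfibegir would pass through all of Zobelan's changes:
Zobelan: *rasfibegir
  rasfibegir → rasfivegir   [unconditioned shift]
  rasfivegir (rule 2 does not apply)
  rasfivegir → rasfiveger   [pre-rhotic lowering]
  rasfiveger (rule 4 does not apply)
  rasfiveger (rule 5 does not apply)
  giving Zobelan rasfiveger.
If borrowed from Hisiman 'resfibegir' after the early changes, it would undergo only the recent ones:
  rule 4 (nasal place assimilation): no change (resfibegir)
  rule 5 (h-loss): no change (resfibegir)
  ⇒ as a loan: resfibegir
Zobelan 'rasfiveger' matches the inherited outcome exactly, so it is an inherited cognate, not a loan.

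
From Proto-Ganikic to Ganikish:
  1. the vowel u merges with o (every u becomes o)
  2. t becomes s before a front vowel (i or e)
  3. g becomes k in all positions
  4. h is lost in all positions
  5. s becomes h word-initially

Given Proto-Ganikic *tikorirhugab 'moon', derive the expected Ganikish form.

hikorirokab

Ganikish: start from *tikorirhugab.
  rule 1 (vowel merger): tikorirhugab → tikorirhogab
  rule 2 (palatalisation): tikorirhogab → sikorirhogab
  rule 3 (unconditioned shift): sikorirhogab → sikorirhokab
  rule 4 (h-loss): sikorirhokab → sikorirokab
  rule 5 (debuccalisation): sikorirokab → hikorirokab
  ⇒ Ganikish hikorirokab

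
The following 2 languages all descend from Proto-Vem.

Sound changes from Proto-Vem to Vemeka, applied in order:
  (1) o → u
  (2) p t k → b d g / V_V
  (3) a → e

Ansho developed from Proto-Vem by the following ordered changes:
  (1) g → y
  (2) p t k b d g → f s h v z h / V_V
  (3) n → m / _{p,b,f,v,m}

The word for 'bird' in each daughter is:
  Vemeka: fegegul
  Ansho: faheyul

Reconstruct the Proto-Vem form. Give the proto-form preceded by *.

*fakegul

Position 3: Vemeka has g, Ansho has h. Taking the neighbouring segments as reconstructed: Vemeka g could go back to *k or *g; Ansho h could go back to *k or *h — the one source consistent with every daughter is *k.
Position 5: Vemeka has g, Ansho has y. Taking the neighbouring segments as reconstructed: Vemeka g could go back to *k or *g; Ansho y could go back to *g or *y — the one source consistent with every daughter is *g.
Verify the candidate proto-form against each daughter:
Vemeka: start from *fakegul.
  rule 1: no change — fakegul
  rule 2 (intervocalic voicing): fakegul → fagegul
  rule 3 (vowel merger): fagegul → fegegul
  ⇒ Vemeka fegegul
Ansho: *fakegul
  fakegul → fakeyul   [unconditioned shift]
  fakeyul → faheyul   [intervocalic lenition]
  faheyul (rule 3 does not apply)
  giving Ansho faheyul.
*fakegul is the unique common source.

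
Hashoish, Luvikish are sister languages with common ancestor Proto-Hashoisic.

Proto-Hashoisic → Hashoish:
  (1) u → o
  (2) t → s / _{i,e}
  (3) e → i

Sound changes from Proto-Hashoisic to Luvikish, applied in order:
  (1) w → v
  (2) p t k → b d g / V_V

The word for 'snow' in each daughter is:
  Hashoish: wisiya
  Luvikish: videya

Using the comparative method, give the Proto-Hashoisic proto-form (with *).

*witeya

Position 4: Hashoish has i, Luvikish has e. Luvikish preserves e here (none of its changes turn any other segment into e), so the proto-segment is *e.
Position 1: Hashoish has w, Luvikish has v. Hashoish preserves w here (none of its changes turn any other segment into w), so the proto-segment is *w.
Position 3: Hashoish has s, Luvikish has d. Taking the neighbouring segments as reconstructed: Hashoish s could go back to *t or *s; Luvikish d could go back to *t or *d — the one source consistent with every daughter is *t.
This points to *witeya. Verify forward in each daughter:
Hashoish: *witeya
  witeya (rule 1 does not apply)
  witeya → wiseya   [palatalisation]
  wiseya → wisiya   [vowel merger]
  giving Hashoish wisiya.
Luvikish: *witeya > viteya > videya  (by unconditioned shift, intervocalic voicing)
No other proto-form is consistent with every reflex, so the reconstruction is *witeya.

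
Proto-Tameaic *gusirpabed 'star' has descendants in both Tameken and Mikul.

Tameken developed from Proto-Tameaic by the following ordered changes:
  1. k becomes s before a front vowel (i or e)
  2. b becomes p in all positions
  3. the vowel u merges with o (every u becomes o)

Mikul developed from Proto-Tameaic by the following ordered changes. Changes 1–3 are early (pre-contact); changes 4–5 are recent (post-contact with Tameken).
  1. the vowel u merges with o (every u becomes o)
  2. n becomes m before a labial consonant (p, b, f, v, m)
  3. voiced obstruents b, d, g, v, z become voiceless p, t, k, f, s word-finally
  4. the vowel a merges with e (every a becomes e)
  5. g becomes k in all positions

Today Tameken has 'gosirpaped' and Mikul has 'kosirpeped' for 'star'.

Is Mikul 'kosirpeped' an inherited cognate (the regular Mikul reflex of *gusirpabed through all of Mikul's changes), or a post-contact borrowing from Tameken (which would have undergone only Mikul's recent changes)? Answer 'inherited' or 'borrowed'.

If inherited, *gusirpabed would pass through all of Mikul's changes:
Mikul: *gusirpabed > gosirpabed > gosirpabet > gosirpebet > kosirpebet  (by vowel merger, final devoicing, vowel merger, unconditioned shift)
If borrowed from Tameken 'gosirpaped' after the early changes, it would undergo only the recent ones:
  rule 4 (vowel merger): gosirpaped → gosirpeped
  rule 5 (unconditioned shift): gosirpeped → kosirpeped
  ⇒ as a loan: kosirpeped
Mikul 'kosirpeped' matches the loan outcome 'kosirpeped', not the inherited 'kosirpebet' — it skipped the early Mikul changes, so it was borrowed from Tameken.

borrowed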